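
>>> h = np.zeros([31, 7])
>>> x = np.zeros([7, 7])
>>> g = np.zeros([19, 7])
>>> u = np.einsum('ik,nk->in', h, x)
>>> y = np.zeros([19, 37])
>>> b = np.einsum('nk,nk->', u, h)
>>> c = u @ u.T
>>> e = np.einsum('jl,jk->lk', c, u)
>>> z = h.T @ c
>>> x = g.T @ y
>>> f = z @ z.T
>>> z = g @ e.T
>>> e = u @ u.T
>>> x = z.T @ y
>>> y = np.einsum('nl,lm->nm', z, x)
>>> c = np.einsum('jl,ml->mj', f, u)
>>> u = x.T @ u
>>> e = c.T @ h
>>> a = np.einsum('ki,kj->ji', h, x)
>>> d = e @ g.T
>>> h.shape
(31, 7)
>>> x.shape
(31, 37)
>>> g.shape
(19, 7)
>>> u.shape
(37, 7)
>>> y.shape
(19, 37)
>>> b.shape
()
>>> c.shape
(31, 7)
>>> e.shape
(7, 7)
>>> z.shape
(19, 31)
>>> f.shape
(7, 7)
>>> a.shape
(37, 7)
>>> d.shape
(7, 19)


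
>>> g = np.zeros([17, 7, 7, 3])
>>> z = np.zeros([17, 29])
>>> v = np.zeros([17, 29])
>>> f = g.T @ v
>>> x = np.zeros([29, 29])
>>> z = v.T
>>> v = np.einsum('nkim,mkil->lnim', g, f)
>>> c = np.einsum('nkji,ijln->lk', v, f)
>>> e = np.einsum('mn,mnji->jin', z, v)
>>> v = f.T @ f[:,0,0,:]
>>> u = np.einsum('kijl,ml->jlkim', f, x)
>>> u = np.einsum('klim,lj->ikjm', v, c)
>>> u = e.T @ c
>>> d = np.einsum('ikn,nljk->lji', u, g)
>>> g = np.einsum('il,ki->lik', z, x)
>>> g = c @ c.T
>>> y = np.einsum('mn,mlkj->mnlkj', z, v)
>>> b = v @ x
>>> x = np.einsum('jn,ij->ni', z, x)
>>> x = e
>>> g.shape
(7, 7)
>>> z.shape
(29, 17)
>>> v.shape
(29, 7, 7, 29)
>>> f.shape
(3, 7, 7, 29)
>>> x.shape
(7, 3, 17)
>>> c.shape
(7, 17)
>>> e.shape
(7, 3, 17)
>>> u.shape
(17, 3, 17)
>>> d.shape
(7, 7, 17)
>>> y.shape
(29, 17, 7, 7, 29)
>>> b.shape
(29, 7, 7, 29)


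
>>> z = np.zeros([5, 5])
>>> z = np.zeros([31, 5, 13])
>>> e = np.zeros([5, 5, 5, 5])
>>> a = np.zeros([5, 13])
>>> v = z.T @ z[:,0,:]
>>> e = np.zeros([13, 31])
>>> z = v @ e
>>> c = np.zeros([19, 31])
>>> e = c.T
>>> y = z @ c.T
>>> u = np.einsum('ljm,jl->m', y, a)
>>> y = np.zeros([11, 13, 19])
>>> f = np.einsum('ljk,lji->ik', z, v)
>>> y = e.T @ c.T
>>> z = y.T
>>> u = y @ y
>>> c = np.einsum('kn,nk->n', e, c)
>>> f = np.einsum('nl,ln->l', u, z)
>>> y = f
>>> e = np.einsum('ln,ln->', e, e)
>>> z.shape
(19, 19)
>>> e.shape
()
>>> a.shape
(5, 13)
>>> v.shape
(13, 5, 13)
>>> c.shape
(19,)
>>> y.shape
(19,)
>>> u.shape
(19, 19)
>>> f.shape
(19,)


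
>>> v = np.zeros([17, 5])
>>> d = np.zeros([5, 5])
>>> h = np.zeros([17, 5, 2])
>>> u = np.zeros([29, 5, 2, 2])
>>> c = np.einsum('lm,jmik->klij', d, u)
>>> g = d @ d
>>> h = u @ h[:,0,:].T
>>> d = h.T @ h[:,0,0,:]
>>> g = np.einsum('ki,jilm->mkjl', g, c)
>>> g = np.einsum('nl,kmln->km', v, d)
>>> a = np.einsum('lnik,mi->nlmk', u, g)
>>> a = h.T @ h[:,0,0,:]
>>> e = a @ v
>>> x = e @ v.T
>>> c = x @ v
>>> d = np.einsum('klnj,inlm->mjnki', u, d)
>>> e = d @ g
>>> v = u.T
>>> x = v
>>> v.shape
(2, 2, 5, 29)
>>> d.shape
(17, 2, 2, 29, 17)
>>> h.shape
(29, 5, 2, 17)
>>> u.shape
(29, 5, 2, 2)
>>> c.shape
(17, 2, 5, 5)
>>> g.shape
(17, 2)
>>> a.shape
(17, 2, 5, 17)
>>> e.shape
(17, 2, 2, 29, 2)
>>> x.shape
(2, 2, 5, 29)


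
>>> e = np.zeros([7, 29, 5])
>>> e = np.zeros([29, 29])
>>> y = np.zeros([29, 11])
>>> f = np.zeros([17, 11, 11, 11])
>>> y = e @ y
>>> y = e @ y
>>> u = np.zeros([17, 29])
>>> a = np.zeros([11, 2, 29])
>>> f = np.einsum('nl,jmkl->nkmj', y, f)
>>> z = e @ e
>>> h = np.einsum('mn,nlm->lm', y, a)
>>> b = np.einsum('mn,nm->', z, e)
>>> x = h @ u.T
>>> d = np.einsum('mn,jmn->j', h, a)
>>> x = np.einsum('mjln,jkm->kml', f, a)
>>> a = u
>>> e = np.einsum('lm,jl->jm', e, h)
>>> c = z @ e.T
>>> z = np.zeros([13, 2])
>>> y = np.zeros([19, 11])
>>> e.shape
(2, 29)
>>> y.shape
(19, 11)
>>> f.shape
(29, 11, 11, 17)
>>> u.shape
(17, 29)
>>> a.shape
(17, 29)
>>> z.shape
(13, 2)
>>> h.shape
(2, 29)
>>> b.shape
()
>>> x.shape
(2, 29, 11)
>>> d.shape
(11,)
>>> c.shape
(29, 2)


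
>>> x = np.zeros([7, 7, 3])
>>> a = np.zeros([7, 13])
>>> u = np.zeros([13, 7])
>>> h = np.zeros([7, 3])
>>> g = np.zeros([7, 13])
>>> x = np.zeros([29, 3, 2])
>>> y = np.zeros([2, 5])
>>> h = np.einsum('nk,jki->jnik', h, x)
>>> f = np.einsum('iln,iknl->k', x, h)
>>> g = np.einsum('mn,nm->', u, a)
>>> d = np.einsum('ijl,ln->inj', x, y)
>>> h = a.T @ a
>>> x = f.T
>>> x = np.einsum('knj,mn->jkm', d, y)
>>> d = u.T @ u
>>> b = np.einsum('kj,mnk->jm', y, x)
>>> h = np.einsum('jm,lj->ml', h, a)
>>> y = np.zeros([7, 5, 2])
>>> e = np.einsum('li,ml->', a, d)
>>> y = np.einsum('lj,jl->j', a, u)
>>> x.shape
(3, 29, 2)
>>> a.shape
(7, 13)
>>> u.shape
(13, 7)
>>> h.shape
(13, 7)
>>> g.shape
()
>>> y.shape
(13,)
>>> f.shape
(7,)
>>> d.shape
(7, 7)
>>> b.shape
(5, 3)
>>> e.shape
()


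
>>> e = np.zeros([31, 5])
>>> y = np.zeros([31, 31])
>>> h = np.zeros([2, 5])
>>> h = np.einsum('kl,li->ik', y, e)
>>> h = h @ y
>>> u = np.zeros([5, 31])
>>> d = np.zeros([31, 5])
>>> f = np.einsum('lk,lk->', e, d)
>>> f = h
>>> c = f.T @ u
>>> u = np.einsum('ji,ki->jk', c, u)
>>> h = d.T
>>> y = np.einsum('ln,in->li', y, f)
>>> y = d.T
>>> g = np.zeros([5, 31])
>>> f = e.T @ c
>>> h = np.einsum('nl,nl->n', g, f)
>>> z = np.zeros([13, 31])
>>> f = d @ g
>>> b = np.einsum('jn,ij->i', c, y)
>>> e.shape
(31, 5)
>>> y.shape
(5, 31)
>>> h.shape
(5,)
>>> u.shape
(31, 5)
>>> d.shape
(31, 5)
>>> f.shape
(31, 31)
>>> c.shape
(31, 31)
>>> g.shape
(5, 31)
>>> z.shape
(13, 31)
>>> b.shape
(5,)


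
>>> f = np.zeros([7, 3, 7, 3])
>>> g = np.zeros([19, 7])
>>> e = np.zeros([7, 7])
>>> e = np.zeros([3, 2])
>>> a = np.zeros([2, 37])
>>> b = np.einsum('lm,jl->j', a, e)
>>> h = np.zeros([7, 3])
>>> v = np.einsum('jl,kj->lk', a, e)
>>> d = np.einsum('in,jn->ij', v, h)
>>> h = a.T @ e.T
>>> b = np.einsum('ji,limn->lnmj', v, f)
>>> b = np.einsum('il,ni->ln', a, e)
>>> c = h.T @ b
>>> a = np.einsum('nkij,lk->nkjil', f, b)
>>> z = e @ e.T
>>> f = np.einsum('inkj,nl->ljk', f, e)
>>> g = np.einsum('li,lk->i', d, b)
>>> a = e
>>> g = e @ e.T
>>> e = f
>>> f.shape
(2, 3, 7)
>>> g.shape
(3, 3)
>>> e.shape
(2, 3, 7)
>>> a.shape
(3, 2)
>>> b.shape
(37, 3)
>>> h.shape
(37, 3)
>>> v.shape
(37, 3)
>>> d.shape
(37, 7)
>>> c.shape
(3, 3)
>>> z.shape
(3, 3)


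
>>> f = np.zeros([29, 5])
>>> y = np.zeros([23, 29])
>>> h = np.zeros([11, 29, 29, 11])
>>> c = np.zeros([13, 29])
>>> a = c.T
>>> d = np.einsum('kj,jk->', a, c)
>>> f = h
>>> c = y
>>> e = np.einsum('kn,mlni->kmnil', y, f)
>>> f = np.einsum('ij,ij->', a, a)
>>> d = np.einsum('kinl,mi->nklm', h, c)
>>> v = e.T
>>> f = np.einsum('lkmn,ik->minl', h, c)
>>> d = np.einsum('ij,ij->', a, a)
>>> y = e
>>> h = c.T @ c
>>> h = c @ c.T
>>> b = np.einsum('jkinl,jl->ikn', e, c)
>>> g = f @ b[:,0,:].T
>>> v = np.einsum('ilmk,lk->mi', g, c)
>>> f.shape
(29, 23, 11, 11)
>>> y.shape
(23, 11, 29, 11, 29)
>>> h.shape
(23, 23)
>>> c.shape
(23, 29)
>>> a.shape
(29, 13)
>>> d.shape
()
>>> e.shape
(23, 11, 29, 11, 29)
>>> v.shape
(11, 29)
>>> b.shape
(29, 11, 11)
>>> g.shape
(29, 23, 11, 29)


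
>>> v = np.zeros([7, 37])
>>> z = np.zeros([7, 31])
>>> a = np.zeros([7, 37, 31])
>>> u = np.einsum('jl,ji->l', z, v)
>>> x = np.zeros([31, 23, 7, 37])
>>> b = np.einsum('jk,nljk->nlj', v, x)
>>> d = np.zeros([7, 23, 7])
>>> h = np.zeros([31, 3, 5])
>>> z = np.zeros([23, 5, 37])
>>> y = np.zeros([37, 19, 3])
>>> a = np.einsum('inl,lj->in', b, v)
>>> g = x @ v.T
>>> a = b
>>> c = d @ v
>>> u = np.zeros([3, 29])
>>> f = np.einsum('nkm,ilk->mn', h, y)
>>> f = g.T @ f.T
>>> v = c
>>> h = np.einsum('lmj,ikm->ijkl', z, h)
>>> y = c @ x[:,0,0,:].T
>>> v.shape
(7, 23, 37)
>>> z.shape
(23, 5, 37)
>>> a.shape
(31, 23, 7)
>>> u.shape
(3, 29)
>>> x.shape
(31, 23, 7, 37)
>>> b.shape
(31, 23, 7)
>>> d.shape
(7, 23, 7)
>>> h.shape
(31, 37, 3, 23)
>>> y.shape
(7, 23, 31)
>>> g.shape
(31, 23, 7, 7)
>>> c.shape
(7, 23, 37)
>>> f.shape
(7, 7, 23, 5)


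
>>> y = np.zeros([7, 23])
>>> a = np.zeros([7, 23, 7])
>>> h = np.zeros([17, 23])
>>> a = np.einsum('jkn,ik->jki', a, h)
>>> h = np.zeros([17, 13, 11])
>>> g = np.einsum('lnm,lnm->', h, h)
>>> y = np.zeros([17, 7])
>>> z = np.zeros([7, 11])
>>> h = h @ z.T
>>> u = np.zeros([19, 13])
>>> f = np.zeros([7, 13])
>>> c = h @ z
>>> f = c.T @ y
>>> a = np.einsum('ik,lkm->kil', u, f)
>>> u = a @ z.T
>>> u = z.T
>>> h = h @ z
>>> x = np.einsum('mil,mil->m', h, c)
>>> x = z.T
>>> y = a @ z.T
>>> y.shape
(13, 19, 7)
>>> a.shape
(13, 19, 11)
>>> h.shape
(17, 13, 11)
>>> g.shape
()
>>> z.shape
(7, 11)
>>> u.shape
(11, 7)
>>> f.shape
(11, 13, 7)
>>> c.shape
(17, 13, 11)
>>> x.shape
(11, 7)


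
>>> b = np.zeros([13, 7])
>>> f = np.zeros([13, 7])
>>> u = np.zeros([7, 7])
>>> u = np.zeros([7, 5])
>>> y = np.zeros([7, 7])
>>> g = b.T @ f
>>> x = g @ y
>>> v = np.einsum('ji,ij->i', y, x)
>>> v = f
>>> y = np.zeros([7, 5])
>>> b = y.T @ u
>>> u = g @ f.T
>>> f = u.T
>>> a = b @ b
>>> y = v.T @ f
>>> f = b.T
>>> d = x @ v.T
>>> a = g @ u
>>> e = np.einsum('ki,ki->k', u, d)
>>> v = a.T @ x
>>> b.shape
(5, 5)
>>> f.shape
(5, 5)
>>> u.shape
(7, 13)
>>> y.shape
(7, 7)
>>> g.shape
(7, 7)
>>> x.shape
(7, 7)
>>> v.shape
(13, 7)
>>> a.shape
(7, 13)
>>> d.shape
(7, 13)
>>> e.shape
(7,)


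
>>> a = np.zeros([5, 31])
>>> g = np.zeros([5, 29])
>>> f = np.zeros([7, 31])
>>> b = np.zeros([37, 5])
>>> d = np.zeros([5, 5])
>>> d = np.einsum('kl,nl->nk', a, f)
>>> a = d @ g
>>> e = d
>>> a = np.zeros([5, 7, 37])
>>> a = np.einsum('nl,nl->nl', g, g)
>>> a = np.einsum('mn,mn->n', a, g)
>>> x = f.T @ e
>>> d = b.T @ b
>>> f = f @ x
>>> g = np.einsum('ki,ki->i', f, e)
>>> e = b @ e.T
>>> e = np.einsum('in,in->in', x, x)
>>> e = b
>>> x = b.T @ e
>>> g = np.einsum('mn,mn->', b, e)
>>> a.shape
(29,)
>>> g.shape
()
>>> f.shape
(7, 5)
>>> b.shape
(37, 5)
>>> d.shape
(5, 5)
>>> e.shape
(37, 5)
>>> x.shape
(5, 5)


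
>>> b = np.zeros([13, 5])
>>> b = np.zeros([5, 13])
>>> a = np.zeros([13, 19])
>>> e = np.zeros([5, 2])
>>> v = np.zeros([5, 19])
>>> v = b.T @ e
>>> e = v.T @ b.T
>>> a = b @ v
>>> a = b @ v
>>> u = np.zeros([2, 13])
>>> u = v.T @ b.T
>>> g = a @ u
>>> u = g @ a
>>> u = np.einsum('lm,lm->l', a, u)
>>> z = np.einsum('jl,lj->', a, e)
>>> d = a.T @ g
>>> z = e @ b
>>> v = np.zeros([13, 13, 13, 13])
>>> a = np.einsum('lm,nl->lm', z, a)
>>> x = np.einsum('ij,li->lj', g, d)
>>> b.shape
(5, 13)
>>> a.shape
(2, 13)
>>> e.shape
(2, 5)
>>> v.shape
(13, 13, 13, 13)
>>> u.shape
(5,)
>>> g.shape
(5, 5)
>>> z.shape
(2, 13)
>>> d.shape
(2, 5)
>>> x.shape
(2, 5)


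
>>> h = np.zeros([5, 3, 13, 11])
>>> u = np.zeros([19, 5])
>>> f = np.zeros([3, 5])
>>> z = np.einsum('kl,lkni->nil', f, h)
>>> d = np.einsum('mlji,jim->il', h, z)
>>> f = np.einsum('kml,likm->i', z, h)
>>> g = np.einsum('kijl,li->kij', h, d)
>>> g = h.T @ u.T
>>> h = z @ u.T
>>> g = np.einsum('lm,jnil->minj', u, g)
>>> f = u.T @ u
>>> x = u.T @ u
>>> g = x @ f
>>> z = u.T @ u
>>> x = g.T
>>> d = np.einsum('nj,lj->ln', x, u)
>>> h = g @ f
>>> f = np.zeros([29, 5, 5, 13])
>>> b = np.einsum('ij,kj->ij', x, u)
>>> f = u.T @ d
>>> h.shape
(5, 5)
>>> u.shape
(19, 5)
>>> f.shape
(5, 5)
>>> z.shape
(5, 5)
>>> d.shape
(19, 5)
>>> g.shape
(5, 5)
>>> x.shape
(5, 5)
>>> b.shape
(5, 5)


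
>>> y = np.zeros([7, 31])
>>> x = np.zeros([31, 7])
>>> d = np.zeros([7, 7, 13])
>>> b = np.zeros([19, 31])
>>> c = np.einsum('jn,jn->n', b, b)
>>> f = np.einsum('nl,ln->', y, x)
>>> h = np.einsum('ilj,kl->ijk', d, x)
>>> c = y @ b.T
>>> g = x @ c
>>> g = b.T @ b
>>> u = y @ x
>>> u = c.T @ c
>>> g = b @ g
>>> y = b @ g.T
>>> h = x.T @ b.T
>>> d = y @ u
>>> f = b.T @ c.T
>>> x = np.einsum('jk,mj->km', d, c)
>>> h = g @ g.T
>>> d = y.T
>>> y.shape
(19, 19)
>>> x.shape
(19, 7)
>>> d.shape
(19, 19)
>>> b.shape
(19, 31)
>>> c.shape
(7, 19)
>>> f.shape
(31, 7)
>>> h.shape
(19, 19)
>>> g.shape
(19, 31)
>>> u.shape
(19, 19)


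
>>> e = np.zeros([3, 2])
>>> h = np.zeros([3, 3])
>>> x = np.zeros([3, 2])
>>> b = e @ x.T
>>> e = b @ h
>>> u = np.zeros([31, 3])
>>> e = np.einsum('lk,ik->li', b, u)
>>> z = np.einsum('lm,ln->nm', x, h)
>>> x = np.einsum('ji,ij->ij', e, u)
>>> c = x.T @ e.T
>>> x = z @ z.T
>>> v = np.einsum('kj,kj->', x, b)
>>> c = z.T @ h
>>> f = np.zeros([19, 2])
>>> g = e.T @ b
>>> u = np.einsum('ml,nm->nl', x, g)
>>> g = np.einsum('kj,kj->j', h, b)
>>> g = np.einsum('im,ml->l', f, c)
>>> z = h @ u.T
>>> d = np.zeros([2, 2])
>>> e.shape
(3, 31)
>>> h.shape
(3, 3)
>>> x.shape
(3, 3)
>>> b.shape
(3, 3)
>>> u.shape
(31, 3)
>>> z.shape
(3, 31)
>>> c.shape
(2, 3)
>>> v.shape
()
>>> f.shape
(19, 2)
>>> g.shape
(3,)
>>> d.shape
(2, 2)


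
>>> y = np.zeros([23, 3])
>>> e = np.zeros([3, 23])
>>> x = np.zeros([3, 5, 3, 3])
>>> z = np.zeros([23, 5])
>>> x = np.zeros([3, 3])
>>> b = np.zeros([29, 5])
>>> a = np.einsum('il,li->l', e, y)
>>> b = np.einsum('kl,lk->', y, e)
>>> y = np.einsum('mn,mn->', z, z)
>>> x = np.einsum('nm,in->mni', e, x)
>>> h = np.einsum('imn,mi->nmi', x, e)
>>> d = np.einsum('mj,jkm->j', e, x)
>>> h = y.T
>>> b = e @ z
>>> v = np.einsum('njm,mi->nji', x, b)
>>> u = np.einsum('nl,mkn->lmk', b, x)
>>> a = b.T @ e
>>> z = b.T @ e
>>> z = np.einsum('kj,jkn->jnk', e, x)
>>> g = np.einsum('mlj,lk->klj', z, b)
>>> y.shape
()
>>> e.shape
(3, 23)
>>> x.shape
(23, 3, 3)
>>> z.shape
(23, 3, 3)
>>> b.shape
(3, 5)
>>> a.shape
(5, 23)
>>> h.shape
()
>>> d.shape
(23,)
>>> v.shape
(23, 3, 5)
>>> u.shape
(5, 23, 3)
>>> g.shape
(5, 3, 3)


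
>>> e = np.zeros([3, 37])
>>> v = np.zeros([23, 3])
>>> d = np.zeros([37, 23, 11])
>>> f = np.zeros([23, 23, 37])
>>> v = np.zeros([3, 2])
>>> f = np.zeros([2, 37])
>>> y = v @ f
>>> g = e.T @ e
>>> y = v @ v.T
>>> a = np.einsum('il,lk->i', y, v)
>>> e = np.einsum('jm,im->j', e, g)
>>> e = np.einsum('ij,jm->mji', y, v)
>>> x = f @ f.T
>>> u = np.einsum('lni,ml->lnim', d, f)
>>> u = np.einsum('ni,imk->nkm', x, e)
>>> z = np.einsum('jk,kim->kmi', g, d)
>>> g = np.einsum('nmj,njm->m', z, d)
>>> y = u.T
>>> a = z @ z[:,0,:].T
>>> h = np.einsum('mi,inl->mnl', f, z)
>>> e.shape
(2, 3, 3)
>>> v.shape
(3, 2)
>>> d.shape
(37, 23, 11)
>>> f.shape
(2, 37)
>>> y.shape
(3, 3, 2)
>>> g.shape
(11,)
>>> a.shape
(37, 11, 37)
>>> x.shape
(2, 2)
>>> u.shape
(2, 3, 3)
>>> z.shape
(37, 11, 23)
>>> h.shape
(2, 11, 23)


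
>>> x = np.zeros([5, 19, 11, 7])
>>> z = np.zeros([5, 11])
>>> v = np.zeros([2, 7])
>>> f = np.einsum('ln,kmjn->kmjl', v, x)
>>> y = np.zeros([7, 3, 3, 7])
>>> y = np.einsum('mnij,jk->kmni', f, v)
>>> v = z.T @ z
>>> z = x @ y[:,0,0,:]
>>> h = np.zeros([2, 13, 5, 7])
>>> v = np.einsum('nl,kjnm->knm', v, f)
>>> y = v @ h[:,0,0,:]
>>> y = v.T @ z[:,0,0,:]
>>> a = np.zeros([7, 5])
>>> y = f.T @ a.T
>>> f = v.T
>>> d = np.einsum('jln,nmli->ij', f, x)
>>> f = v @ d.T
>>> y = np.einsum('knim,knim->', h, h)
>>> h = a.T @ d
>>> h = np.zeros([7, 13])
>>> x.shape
(5, 19, 11, 7)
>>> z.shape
(5, 19, 11, 11)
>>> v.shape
(5, 11, 2)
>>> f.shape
(5, 11, 7)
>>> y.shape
()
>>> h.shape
(7, 13)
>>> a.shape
(7, 5)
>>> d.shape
(7, 2)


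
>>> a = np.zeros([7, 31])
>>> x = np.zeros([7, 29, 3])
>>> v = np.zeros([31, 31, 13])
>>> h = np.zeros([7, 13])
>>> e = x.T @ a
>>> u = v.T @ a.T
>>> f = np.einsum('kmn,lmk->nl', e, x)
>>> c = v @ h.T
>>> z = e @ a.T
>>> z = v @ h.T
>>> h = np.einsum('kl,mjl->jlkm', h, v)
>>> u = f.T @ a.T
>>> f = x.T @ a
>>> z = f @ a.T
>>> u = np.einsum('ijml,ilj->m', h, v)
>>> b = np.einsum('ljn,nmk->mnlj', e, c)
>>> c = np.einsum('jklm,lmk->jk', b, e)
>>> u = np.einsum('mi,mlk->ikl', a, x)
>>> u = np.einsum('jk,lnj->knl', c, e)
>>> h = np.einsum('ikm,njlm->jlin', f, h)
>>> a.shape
(7, 31)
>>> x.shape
(7, 29, 3)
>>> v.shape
(31, 31, 13)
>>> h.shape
(13, 7, 3, 31)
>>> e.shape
(3, 29, 31)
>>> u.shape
(31, 29, 3)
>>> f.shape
(3, 29, 31)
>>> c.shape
(31, 31)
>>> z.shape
(3, 29, 7)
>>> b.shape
(31, 31, 3, 29)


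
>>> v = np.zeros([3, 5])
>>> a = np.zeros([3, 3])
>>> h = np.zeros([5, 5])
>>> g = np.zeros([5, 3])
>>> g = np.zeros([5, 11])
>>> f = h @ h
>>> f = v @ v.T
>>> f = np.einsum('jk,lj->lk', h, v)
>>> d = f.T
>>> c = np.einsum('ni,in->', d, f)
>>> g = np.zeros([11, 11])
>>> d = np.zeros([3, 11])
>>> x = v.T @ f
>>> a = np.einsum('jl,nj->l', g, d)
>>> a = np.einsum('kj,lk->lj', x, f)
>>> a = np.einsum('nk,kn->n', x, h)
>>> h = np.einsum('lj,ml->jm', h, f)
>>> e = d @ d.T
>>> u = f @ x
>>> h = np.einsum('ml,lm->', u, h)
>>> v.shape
(3, 5)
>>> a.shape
(5,)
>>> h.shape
()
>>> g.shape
(11, 11)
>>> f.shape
(3, 5)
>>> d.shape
(3, 11)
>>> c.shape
()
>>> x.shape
(5, 5)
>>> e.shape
(3, 3)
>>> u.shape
(3, 5)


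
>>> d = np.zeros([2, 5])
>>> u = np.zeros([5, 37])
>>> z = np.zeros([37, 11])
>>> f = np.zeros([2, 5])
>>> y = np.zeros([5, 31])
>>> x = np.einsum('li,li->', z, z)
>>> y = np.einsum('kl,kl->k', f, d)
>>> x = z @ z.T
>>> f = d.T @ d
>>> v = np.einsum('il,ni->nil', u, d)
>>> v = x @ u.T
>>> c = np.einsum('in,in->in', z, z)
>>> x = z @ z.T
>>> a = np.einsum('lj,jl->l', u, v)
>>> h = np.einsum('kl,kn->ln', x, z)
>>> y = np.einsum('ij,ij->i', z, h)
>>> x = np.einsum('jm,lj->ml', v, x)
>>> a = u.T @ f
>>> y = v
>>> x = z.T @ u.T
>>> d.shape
(2, 5)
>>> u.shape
(5, 37)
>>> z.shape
(37, 11)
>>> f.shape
(5, 5)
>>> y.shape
(37, 5)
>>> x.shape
(11, 5)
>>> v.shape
(37, 5)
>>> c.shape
(37, 11)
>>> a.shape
(37, 5)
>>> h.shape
(37, 11)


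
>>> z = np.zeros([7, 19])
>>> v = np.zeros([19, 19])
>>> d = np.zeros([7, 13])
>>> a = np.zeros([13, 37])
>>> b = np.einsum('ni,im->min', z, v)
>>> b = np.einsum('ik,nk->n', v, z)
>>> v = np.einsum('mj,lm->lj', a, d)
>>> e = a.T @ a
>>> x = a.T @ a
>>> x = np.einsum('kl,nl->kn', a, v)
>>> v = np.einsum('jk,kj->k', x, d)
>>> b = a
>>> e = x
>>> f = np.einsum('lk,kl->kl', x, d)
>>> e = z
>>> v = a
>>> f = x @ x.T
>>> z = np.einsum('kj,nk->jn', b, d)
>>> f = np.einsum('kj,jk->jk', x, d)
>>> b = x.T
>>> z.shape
(37, 7)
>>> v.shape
(13, 37)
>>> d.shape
(7, 13)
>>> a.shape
(13, 37)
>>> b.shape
(7, 13)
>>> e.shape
(7, 19)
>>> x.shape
(13, 7)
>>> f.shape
(7, 13)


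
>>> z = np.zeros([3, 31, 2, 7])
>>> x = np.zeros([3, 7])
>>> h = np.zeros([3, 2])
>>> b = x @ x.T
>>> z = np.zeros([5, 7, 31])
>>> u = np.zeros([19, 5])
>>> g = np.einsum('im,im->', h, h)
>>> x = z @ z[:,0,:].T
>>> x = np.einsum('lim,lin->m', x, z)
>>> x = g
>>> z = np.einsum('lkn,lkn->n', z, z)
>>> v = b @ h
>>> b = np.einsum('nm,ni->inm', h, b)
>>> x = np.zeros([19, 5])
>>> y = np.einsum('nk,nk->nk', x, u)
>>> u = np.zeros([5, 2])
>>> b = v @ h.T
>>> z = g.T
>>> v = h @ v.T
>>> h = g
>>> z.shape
()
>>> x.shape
(19, 5)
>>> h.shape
()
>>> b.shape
(3, 3)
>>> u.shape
(5, 2)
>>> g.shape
()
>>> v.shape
(3, 3)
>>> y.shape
(19, 5)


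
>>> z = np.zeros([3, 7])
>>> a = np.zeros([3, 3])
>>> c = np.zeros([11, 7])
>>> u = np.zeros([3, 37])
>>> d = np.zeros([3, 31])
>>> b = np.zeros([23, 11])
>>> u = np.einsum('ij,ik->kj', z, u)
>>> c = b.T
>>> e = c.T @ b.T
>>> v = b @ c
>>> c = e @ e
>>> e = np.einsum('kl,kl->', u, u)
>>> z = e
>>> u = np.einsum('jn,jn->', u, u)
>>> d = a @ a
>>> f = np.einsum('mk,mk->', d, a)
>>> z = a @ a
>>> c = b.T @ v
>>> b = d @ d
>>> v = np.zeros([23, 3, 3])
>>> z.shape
(3, 3)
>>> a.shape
(3, 3)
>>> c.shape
(11, 23)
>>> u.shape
()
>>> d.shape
(3, 3)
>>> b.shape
(3, 3)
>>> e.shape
()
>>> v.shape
(23, 3, 3)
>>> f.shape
()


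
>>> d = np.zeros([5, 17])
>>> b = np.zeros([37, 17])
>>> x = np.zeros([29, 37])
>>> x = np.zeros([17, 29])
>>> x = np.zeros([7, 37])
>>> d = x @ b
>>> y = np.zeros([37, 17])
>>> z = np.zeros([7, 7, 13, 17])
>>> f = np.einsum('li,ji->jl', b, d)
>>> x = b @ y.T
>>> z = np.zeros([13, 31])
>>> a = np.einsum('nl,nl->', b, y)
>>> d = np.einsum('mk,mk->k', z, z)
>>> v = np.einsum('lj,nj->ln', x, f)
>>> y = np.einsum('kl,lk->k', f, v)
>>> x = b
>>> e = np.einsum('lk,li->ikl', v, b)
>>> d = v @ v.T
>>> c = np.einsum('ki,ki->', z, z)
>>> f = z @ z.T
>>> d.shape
(37, 37)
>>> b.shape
(37, 17)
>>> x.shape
(37, 17)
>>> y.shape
(7,)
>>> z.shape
(13, 31)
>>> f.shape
(13, 13)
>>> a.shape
()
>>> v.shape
(37, 7)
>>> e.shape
(17, 7, 37)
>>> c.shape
()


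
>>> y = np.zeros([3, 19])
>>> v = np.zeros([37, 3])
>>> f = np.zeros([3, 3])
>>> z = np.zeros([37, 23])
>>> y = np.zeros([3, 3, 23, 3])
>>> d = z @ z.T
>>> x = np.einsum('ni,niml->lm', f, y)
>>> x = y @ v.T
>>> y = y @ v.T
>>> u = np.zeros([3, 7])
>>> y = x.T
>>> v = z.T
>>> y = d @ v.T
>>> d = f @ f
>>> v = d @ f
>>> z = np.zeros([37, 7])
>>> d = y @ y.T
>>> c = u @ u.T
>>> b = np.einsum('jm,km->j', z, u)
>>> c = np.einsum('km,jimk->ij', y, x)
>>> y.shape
(37, 23)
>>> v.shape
(3, 3)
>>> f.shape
(3, 3)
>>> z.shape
(37, 7)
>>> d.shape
(37, 37)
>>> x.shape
(3, 3, 23, 37)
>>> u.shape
(3, 7)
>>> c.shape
(3, 3)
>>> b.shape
(37,)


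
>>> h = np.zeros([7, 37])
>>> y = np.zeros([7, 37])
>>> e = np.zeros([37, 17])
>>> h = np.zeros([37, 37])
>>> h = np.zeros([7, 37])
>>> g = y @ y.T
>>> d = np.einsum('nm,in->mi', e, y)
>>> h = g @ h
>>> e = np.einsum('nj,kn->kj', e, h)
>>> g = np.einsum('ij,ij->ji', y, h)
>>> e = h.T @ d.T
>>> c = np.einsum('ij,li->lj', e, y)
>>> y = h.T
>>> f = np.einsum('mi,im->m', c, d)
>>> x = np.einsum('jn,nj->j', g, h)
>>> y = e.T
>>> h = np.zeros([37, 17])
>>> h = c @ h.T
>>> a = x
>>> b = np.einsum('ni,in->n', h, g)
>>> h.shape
(7, 37)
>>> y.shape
(17, 37)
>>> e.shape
(37, 17)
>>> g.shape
(37, 7)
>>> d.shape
(17, 7)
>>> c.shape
(7, 17)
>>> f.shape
(7,)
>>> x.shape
(37,)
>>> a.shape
(37,)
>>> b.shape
(7,)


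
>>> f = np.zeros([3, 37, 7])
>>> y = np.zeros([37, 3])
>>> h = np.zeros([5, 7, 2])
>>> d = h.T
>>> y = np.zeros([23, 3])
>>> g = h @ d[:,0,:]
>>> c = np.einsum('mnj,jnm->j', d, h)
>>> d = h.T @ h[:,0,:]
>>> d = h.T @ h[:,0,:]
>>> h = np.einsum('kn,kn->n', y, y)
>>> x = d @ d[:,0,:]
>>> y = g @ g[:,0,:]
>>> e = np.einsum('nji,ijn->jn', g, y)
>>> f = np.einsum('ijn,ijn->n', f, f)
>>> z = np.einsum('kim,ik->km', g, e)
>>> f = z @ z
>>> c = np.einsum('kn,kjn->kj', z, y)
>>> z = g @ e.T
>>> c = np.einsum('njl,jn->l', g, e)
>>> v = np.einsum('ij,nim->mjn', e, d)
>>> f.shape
(5, 5)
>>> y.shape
(5, 7, 5)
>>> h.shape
(3,)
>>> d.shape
(2, 7, 2)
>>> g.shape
(5, 7, 5)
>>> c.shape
(5,)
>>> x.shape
(2, 7, 2)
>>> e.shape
(7, 5)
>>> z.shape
(5, 7, 7)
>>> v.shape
(2, 5, 2)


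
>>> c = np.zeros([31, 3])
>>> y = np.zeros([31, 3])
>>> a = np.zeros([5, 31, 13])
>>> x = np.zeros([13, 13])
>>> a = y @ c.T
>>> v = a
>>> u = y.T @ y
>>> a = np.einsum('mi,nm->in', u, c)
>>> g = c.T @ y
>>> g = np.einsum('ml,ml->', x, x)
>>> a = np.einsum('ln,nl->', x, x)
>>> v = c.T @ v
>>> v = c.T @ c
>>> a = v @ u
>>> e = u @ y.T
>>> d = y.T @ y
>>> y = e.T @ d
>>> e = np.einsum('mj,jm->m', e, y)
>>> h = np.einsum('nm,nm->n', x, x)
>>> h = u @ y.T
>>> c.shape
(31, 3)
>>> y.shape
(31, 3)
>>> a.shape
(3, 3)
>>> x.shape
(13, 13)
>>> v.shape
(3, 3)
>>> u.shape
(3, 3)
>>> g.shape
()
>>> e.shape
(3,)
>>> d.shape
(3, 3)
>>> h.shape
(3, 31)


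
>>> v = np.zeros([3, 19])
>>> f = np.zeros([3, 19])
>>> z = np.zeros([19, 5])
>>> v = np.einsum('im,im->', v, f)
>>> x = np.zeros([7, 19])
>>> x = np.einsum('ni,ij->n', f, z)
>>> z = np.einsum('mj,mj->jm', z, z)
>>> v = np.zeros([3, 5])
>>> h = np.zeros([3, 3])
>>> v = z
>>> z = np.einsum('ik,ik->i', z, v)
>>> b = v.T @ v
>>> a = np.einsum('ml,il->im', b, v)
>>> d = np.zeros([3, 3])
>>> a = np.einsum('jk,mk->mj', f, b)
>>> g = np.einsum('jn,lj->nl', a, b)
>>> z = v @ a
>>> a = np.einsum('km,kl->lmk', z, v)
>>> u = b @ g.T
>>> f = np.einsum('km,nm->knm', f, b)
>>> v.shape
(5, 19)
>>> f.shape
(3, 19, 19)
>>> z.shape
(5, 3)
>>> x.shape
(3,)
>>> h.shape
(3, 3)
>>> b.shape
(19, 19)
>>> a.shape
(19, 3, 5)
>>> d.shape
(3, 3)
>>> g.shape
(3, 19)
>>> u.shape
(19, 3)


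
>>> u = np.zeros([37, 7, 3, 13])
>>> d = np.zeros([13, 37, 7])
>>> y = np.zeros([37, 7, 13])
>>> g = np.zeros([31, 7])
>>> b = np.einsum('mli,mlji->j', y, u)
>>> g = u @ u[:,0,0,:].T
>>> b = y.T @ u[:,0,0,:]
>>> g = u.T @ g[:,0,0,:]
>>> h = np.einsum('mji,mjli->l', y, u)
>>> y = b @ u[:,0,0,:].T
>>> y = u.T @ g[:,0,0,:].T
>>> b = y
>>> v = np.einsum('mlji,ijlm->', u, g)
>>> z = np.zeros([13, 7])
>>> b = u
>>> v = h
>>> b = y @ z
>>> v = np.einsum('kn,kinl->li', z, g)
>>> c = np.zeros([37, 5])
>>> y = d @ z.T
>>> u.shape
(37, 7, 3, 13)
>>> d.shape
(13, 37, 7)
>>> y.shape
(13, 37, 13)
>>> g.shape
(13, 3, 7, 37)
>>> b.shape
(13, 3, 7, 7)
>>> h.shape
(3,)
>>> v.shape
(37, 3)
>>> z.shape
(13, 7)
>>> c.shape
(37, 5)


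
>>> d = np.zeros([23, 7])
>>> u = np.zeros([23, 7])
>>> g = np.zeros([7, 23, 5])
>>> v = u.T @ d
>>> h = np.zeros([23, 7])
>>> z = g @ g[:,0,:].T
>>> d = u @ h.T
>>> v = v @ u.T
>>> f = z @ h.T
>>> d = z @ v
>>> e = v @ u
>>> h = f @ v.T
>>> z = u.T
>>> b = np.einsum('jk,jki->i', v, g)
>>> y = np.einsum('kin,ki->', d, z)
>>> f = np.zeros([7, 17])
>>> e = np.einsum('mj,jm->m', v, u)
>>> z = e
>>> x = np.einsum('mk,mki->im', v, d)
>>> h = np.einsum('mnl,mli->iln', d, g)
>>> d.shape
(7, 23, 23)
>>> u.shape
(23, 7)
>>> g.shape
(7, 23, 5)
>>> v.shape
(7, 23)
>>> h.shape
(5, 23, 23)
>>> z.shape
(7,)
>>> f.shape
(7, 17)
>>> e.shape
(7,)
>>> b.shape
(5,)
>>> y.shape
()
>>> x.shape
(23, 7)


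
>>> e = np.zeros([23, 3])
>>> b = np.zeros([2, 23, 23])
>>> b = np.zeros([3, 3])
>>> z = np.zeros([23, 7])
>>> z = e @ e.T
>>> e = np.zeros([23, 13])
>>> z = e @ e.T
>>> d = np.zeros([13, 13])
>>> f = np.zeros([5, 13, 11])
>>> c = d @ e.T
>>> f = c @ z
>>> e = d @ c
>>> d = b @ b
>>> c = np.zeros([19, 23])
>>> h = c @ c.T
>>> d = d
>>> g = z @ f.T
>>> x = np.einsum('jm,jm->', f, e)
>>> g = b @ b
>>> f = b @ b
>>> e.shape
(13, 23)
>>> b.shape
(3, 3)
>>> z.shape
(23, 23)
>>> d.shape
(3, 3)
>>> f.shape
(3, 3)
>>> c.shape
(19, 23)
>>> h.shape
(19, 19)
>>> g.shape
(3, 3)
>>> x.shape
()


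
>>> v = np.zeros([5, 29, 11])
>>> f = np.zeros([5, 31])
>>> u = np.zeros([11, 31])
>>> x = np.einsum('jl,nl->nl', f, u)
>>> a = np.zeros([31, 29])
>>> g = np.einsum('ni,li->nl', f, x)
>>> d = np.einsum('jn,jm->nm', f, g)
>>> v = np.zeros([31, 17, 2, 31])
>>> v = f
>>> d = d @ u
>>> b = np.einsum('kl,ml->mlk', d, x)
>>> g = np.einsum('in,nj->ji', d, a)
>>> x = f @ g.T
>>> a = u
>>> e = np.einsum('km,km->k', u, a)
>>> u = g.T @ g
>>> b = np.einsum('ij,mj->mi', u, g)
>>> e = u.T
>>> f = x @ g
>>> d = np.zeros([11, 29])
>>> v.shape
(5, 31)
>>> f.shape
(5, 31)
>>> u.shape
(31, 31)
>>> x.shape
(5, 29)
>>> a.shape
(11, 31)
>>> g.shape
(29, 31)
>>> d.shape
(11, 29)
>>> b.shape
(29, 31)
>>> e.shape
(31, 31)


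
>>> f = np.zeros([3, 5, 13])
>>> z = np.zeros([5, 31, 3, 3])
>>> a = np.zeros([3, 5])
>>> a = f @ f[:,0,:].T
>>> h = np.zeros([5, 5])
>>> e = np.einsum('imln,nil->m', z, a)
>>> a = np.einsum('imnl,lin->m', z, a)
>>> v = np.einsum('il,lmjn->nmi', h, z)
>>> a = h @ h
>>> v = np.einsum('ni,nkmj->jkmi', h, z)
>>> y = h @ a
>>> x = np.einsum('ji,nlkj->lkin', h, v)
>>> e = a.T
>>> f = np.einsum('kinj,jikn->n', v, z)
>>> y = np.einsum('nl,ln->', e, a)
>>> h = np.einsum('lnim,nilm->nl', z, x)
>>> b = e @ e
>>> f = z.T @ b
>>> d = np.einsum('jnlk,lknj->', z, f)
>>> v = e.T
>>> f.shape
(3, 3, 31, 5)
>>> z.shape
(5, 31, 3, 3)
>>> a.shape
(5, 5)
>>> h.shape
(31, 5)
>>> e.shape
(5, 5)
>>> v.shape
(5, 5)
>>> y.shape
()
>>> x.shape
(31, 3, 5, 3)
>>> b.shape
(5, 5)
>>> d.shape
()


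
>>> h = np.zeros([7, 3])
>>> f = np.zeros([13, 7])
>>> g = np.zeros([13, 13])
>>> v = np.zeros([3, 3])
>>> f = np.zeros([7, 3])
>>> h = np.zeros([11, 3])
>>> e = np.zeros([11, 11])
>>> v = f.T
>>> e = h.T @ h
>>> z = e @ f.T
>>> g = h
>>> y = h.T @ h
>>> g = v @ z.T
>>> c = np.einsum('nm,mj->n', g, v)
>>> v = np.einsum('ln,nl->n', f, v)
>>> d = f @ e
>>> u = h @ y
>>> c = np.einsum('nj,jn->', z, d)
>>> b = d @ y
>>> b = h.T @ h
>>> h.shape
(11, 3)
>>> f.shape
(7, 3)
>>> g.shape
(3, 3)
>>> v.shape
(3,)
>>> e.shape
(3, 3)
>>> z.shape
(3, 7)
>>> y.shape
(3, 3)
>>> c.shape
()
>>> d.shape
(7, 3)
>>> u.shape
(11, 3)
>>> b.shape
(3, 3)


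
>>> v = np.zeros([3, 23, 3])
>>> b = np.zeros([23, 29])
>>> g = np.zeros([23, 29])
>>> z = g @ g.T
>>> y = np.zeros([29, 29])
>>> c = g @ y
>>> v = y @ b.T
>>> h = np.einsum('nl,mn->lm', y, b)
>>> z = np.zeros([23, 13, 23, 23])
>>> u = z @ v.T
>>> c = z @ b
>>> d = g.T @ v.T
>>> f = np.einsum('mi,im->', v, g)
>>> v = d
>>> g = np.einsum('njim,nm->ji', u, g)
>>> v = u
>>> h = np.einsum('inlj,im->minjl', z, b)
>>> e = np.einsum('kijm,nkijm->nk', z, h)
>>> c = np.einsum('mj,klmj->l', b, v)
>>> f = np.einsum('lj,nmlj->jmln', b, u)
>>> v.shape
(23, 13, 23, 29)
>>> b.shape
(23, 29)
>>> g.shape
(13, 23)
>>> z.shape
(23, 13, 23, 23)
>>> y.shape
(29, 29)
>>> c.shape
(13,)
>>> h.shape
(29, 23, 13, 23, 23)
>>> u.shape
(23, 13, 23, 29)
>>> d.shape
(29, 29)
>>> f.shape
(29, 13, 23, 23)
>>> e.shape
(29, 23)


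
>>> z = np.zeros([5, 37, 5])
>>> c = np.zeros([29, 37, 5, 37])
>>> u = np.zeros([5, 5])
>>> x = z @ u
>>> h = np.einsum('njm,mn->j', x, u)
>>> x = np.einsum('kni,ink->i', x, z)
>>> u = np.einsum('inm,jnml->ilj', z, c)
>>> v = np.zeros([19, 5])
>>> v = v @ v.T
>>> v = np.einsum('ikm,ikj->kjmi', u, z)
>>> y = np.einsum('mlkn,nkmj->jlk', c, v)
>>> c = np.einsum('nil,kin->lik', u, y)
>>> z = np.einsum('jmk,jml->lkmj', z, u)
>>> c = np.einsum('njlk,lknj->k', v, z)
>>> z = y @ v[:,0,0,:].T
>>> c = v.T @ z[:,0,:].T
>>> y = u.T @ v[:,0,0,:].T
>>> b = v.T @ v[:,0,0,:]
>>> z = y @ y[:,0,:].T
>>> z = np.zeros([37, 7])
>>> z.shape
(37, 7)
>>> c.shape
(5, 29, 5, 5)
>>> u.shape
(5, 37, 29)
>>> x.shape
(5,)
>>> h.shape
(37,)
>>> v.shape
(37, 5, 29, 5)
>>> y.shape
(29, 37, 37)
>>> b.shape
(5, 29, 5, 5)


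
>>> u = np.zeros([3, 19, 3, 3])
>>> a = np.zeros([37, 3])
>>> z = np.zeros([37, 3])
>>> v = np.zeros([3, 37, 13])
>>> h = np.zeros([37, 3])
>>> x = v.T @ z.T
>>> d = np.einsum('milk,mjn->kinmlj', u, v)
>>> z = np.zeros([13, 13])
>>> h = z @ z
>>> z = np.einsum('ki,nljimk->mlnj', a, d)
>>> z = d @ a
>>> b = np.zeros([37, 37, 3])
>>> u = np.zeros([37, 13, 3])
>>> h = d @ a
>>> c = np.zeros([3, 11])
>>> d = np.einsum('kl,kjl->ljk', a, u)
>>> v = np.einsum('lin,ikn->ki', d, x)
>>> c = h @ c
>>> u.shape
(37, 13, 3)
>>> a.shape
(37, 3)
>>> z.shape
(3, 19, 13, 3, 3, 3)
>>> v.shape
(37, 13)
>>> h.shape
(3, 19, 13, 3, 3, 3)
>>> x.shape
(13, 37, 37)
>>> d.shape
(3, 13, 37)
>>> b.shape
(37, 37, 3)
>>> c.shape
(3, 19, 13, 3, 3, 11)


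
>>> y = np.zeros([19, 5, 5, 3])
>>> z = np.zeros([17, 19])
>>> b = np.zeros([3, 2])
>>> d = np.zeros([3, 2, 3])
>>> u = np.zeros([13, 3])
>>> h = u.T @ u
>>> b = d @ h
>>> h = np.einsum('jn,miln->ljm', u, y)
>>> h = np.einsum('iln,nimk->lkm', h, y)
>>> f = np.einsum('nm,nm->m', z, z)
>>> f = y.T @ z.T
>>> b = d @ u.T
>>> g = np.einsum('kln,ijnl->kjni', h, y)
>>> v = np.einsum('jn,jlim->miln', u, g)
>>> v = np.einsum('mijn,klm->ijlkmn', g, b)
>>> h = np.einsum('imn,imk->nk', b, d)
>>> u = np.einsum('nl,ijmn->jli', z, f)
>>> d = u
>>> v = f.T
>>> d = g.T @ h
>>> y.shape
(19, 5, 5, 3)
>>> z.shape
(17, 19)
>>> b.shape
(3, 2, 13)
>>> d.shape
(19, 5, 5, 3)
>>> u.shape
(5, 19, 3)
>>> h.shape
(13, 3)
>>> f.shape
(3, 5, 5, 17)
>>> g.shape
(13, 5, 5, 19)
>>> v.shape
(17, 5, 5, 3)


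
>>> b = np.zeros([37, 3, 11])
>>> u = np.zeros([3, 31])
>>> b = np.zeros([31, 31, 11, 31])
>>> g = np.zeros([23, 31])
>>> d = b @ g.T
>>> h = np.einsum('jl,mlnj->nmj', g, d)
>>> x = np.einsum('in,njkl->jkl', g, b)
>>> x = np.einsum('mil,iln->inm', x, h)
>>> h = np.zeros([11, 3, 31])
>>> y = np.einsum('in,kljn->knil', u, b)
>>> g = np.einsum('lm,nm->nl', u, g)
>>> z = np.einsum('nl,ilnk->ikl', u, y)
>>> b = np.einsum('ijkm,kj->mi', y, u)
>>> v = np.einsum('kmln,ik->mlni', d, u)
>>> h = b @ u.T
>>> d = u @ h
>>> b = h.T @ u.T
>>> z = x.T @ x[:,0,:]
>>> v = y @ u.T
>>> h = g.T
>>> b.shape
(3, 3)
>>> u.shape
(3, 31)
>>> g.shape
(23, 3)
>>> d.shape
(3, 3)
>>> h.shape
(3, 23)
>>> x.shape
(11, 23, 31)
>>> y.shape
(31, 31, 3, 31)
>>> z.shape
(31, 23, 31)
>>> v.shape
(31, 31, 3, 3)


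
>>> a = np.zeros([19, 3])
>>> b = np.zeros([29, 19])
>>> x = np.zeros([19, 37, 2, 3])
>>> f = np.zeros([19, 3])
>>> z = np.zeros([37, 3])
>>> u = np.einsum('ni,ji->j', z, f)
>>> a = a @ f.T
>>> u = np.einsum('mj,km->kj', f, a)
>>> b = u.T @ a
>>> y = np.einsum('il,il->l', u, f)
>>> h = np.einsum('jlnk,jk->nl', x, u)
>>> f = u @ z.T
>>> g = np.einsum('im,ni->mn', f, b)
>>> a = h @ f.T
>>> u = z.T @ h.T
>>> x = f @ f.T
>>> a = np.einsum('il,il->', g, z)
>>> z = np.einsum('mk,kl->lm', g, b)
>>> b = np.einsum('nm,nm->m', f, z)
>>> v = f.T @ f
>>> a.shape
()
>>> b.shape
(37,)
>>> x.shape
(19, 19)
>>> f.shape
(19, 37)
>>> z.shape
(19, 37)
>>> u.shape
(3, 2)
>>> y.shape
(3,)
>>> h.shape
(2, 37)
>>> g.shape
(37, 3)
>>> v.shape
(37, 37)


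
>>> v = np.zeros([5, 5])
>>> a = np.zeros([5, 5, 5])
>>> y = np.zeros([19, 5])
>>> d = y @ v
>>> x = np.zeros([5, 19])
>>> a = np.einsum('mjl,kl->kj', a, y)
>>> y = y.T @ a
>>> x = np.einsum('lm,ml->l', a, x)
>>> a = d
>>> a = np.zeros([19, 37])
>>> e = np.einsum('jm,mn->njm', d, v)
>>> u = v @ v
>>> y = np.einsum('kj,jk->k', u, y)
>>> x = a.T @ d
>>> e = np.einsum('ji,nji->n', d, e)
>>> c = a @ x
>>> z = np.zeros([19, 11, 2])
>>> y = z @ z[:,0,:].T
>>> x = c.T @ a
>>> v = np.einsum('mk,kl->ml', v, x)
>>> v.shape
(5, 37)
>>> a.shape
(19, 37)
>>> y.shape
(19, 11, 19)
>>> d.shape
(19, 5)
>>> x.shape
(5, 37)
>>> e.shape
(5,)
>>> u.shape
(5, 5)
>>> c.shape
(19, 5)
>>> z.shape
(19, 11, 2)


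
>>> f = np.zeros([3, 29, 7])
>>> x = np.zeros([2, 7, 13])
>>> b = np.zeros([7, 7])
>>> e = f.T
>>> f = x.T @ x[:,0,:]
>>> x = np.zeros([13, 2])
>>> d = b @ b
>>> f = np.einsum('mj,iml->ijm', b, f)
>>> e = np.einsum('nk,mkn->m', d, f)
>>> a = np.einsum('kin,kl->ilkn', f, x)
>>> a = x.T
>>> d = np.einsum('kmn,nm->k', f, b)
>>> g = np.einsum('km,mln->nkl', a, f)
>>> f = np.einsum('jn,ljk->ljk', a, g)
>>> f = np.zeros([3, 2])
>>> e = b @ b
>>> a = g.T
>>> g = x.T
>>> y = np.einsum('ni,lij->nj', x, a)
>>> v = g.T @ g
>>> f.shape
(3, 2)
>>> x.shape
(13, 2)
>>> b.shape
(7, 7)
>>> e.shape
(7, 7)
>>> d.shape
(13,)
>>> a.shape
(7, 2, 7)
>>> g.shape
(2, 13)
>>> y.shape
(13, 7)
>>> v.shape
(13, 13)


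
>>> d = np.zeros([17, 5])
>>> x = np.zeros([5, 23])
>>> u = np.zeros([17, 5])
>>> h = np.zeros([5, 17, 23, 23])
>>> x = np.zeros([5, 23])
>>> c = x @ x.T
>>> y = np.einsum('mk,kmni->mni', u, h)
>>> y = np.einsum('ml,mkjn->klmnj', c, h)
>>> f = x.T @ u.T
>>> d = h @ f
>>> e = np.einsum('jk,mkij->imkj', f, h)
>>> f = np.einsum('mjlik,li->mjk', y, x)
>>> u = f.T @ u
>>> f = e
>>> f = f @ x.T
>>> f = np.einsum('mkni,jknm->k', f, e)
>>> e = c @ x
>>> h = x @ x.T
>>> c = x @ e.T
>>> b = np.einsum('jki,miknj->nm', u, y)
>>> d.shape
(5, 17, 23, 17)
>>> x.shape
(5, 23)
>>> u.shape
(23, 5, 5)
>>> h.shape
(5, 5)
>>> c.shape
(5, 5)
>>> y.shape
(17, 5, 5, 23, 23)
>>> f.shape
(5,)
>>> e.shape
(5, 23)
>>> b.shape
(23, 17)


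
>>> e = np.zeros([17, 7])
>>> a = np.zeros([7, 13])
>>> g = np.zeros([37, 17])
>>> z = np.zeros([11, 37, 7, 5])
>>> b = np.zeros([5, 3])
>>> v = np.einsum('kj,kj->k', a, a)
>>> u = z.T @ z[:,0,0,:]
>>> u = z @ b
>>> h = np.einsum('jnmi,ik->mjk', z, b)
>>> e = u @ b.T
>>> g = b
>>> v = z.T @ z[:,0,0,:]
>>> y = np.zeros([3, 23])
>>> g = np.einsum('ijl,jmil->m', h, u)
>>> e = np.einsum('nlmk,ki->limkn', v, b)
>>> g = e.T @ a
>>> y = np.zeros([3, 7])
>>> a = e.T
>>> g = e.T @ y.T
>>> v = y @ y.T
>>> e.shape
(7, 3, 37, 5, 5)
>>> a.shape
(5, 5, 37, 3, 7)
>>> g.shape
(5, 5, 37, 3, 3)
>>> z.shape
(11, 37, 7, 5)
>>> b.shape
(5, 3)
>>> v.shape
(3, 3)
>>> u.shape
(11, 37, 7, 3)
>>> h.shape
(7, 11, 3)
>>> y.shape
(3, 7)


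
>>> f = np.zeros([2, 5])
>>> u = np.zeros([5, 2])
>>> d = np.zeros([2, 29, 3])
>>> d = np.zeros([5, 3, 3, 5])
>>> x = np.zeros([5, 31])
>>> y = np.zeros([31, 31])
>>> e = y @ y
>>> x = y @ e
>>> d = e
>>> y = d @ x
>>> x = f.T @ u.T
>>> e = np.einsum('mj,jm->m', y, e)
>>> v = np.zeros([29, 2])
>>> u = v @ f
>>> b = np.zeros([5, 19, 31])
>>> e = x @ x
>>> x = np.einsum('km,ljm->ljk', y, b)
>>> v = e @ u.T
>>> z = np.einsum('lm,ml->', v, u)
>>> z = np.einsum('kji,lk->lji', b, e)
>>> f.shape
(2, 5)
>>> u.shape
(29, 5)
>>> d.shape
(31, 31)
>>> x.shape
(5, 19, 31)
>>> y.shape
(31, 31)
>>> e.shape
(5, 5)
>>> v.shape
(5, 29)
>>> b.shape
(5, 19, 31)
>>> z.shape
(5, 19, 31)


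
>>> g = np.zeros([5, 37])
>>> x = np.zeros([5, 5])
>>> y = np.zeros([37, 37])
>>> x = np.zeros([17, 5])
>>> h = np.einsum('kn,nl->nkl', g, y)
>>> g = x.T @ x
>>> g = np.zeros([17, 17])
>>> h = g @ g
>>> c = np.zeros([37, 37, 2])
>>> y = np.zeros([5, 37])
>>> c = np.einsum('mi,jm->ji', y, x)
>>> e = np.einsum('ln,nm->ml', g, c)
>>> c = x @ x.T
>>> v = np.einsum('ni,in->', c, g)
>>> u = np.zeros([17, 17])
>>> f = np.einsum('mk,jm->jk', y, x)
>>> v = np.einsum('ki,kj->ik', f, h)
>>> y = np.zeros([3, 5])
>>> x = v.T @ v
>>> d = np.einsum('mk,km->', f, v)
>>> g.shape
(17, 17)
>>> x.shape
(17, 17)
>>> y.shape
(3, 5)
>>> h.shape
(17, 17)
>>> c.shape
(17, 17)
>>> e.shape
(37, 17)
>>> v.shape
(37, 17)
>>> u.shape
(17, 17)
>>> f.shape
(17, 37)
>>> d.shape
()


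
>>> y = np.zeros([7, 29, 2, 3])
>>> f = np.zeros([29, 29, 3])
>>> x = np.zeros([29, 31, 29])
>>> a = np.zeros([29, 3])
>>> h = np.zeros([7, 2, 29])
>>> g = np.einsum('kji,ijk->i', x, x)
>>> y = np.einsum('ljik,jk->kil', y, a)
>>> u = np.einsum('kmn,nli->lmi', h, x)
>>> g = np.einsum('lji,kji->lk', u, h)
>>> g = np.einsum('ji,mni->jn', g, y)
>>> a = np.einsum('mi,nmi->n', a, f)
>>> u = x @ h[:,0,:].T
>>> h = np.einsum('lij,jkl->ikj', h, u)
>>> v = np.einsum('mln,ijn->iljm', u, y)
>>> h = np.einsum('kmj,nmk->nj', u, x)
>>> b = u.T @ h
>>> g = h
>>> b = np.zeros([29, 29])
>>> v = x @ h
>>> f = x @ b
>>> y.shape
(3, 2, 7)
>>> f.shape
(29, 31, 29)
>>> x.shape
(29, 31, 29)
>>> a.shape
(29,)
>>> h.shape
(29, 7)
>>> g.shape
(29, 7)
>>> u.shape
(29, 31, 7)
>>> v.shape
(29, 31, 7)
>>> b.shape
(29, 29)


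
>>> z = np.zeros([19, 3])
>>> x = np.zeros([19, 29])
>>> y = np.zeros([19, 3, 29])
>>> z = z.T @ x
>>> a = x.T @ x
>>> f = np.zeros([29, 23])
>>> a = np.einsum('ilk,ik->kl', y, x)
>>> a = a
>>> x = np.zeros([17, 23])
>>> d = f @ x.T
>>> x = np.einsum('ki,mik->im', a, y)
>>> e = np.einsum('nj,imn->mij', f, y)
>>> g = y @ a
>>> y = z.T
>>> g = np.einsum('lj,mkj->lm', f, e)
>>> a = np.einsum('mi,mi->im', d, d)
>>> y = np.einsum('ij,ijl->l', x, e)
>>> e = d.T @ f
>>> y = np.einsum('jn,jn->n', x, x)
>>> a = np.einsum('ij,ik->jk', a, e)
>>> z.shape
(3, 29)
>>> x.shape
(3, 19)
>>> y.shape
(19,)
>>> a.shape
(29, 23)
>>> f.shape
(29, 23)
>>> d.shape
(29, 17)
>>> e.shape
(17, 23)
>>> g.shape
(29, 3)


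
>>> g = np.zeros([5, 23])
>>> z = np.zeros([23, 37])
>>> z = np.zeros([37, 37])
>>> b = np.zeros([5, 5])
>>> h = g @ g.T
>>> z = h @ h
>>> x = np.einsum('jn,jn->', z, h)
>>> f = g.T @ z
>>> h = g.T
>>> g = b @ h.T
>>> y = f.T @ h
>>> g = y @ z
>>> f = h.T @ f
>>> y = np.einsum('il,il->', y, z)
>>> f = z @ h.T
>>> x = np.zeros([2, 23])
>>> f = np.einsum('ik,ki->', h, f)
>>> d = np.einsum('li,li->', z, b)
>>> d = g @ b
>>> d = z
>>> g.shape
(5, 5)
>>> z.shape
(5, 5)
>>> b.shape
(5, 5)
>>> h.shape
(23, 5)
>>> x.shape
(2, 23)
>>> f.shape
()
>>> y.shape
()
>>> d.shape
(5, 5)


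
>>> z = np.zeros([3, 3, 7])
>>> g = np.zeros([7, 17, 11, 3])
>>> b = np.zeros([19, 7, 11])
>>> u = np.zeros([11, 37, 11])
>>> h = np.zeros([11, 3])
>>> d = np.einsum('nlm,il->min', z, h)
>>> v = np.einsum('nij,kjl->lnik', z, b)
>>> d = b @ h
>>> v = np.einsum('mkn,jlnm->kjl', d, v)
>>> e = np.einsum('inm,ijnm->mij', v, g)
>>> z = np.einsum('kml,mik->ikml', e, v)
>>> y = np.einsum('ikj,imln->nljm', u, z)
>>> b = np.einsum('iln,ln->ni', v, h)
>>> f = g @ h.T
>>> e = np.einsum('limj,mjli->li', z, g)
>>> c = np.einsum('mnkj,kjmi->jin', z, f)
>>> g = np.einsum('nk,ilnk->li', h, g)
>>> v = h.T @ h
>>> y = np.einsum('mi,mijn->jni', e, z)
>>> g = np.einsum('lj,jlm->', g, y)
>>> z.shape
(11, 3, 7, 17)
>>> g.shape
()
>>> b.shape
(3, 7)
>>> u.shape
(11, 37, 11)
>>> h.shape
(11, 3)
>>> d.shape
(19, 7, 3)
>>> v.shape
(3, 3)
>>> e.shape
(11, 3)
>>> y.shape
(7, 17, 3)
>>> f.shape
(7, 17, 11, 11)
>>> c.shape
(17, 11, 3)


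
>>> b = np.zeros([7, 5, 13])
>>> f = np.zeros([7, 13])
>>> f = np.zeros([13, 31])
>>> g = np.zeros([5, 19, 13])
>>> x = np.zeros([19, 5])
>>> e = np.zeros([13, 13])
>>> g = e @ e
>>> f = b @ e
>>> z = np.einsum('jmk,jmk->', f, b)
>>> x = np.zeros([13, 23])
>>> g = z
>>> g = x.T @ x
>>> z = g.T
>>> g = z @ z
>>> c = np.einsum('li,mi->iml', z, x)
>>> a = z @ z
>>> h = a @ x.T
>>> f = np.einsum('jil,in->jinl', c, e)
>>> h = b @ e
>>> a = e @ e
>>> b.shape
(7, 5, 13)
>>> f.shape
(23, 13, 13, 23)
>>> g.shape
(23, 23)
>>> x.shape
(13, 23)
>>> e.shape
(13, 13)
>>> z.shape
(23, 23)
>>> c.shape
(23, 13, 23)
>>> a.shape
(13, 13)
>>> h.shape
(7, 5, 13)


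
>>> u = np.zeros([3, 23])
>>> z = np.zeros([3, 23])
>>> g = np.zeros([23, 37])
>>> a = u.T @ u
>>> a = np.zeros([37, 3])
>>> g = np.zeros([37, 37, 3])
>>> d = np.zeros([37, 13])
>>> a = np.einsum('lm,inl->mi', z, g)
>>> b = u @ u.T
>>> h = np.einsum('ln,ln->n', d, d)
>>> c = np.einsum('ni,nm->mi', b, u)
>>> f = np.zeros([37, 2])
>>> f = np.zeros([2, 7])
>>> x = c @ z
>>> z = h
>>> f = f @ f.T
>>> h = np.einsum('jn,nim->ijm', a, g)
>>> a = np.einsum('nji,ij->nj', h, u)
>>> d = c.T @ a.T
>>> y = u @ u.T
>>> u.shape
(3, 23)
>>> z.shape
(13,)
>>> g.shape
(37, 37, 3)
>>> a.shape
(37, 23)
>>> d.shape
(3, 37)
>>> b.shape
(3, 3)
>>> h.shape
(37, 23, 3)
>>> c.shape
(23, 3)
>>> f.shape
(2, 2)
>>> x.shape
(23, 23)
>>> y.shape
(3, 3)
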